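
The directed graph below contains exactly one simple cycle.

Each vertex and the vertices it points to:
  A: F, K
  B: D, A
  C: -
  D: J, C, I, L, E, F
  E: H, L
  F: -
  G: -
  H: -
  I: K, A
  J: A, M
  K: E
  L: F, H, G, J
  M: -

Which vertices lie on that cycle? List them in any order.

A, E, J, K, L

DFS with gray/black marking from L:
L gray
  F gray
  F black
  H gray
  H black
  G gray
  G black
  J gray
    A gray
      A→F: F black — skip
      K gray
        E gray
          E→H: H black — skip
          E→L: L is gray → back edge
Back edge closes the cycle L → J → A → K → E → L; its vertices are {A, E, J, K, L}.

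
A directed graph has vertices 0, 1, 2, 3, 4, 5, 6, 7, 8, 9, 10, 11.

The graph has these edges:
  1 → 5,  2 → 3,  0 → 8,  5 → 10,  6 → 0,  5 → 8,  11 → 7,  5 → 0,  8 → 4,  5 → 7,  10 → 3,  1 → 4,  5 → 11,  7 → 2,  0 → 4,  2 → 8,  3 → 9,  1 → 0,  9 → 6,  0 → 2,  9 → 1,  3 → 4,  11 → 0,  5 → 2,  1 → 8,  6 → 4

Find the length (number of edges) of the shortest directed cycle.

5

For each vertex v, BFS finds the shortest path from v back to v.
The shortest such closed walk is 9 → 1 → 5 → 2 → 3 → 9, length 5.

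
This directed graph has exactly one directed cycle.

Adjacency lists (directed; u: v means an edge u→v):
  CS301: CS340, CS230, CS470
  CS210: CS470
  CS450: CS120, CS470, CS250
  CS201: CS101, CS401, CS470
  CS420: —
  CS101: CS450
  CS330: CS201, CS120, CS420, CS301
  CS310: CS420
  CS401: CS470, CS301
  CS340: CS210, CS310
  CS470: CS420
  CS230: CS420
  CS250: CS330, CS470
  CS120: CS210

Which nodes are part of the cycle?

CS101, CS201, CS250, CS330, CS450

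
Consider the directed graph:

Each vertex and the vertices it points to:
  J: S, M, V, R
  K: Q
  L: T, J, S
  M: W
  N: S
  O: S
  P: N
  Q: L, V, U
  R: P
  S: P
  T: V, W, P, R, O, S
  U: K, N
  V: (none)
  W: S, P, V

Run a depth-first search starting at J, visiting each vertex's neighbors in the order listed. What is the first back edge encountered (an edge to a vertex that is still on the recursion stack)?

DFS from J (visiting each vertex's neighbors in the order listed); mark gray on enter, black on exit:
J gray
  S gray
    P gray
      N gray
        N→S: S is gray → back edge
First back edge: N → S.

N->S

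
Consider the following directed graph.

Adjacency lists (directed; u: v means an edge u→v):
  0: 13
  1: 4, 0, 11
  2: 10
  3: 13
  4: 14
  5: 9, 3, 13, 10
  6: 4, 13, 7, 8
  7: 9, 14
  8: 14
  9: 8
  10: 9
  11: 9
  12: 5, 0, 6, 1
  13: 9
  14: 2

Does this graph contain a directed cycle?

Yes

DFS with white/gray/black marking, starting from 7:
7 gray
  9 gray
    8 gray
      14 gray
        2 gray
          10 gray
            10→9: 9 is gray → back edge
Back edge found, so a cycle exists: 9 → 8 → 14 → 2 → 10 → 9.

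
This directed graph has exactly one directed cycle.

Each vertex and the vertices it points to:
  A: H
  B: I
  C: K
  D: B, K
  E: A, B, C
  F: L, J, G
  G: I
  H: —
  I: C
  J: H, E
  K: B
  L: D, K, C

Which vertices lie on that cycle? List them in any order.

B, C, I, K

DFS with gray/black marking from I:
I gray
  C gray
    K gray
      B gray
        B→I: I is gray → back edge
Back edge closes the cycle I → C → K → B → I; its vertices are {B, C, I, K}.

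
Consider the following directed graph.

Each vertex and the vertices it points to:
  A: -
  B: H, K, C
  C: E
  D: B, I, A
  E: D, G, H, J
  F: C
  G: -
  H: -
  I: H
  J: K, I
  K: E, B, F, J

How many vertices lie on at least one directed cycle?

A vertex is on a directed cycle iff it belongs to a strongly connected component of size ≥ 2 (or has a self-loop).
The vertices on cycles are {B, C, D, E, F, J, K} — 7 in total.

7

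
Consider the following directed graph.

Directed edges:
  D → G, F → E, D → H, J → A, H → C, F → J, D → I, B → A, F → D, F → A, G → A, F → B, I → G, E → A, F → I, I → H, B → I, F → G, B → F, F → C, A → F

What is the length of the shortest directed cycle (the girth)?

2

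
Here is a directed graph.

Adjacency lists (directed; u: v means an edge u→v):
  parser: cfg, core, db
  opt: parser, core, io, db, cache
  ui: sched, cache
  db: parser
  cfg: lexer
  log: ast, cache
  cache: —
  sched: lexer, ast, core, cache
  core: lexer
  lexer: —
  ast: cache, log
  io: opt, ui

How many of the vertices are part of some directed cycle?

6

A vertex is on a directed cycle iff it belongs to a strongly connected component of size ≥ 2 (or has a self-loop).
The vertices on cycles are {db, io, ast, log, opt, parser} — 6 in total.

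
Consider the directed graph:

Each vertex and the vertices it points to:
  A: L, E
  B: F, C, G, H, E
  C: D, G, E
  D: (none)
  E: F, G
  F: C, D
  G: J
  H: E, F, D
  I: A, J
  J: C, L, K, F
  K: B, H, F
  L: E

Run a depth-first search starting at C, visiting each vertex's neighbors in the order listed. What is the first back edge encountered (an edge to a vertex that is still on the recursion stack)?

DFS from C (visiting each vertex's neighbors in the order listed); mark gray on enter, black on exit:
C gray
  D gray
  D black
  G gray
    J gray
      J→C: C is gray → back edge
First back edge: J → C.

J→C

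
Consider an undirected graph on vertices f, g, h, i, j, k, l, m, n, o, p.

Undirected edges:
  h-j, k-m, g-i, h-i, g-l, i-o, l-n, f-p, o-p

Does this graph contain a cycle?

No

DFS, tracking each vertex's parent; an edge to a visited non-parent vertex closes a cycle.
Start from f:
visit f (parent –)
  visit p (parent f)
    visit o (parent p)
      visit i (parent o)
        visit h (parent i)
          visit j (parent h)
            j–h: parent, skip
          h–i: parent, skip
        visit g (parent i)
          g–i: parent, skip
          visit l (parent g)
            l–g: parent, skip
            visit n (parent l)
              n–l: parent, skip
        i–o: parent, skip
      o–p: parent, skip
    p–f: parent, skip
visit k (parent –)
  visit m (parent k)
    m–k: parent, skip
No non-parent visited neighbor found — the graph is a forest.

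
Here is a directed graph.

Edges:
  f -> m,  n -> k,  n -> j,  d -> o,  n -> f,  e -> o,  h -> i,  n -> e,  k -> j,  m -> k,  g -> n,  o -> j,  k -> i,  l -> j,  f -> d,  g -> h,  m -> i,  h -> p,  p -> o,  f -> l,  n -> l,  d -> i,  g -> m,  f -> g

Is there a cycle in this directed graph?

Yes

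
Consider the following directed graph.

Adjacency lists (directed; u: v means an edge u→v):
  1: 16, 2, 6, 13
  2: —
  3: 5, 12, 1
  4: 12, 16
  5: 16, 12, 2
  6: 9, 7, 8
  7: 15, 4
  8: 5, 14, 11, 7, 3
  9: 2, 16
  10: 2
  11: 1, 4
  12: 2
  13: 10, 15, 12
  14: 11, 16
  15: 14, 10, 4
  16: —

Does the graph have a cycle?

Yes

DFS with white/gray/black marking, starting from 14:
14 gray
  11 gray
    1 gray
      16 gray
      16 black
      2 gray
      2 black
      6 gray
        9 gray
          9→2: 2 black — skip
          9→16: 16 black — skip
        9 black
        7 gray
          15 gray
            15→14: 14 is gray → back edge
Back edge found, so a cycle exists: 14 → 11 → 1 → 6 → 7 → 15 → 14.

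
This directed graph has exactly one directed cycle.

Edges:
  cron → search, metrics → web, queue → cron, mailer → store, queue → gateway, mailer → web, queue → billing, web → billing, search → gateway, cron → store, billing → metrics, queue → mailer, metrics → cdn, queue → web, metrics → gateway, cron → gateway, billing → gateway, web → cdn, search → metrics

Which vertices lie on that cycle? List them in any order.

web, billing, metrics

DFS with gray/black marking from web:
web gray
  cdn gray
  cdn black
  billing gray
    metrics gray
      metrics→cdn: cdn black — skip
      gateway gray
      gateway black
      metrics→web: web is gray → back edge
Back edge closes the cycle web → billing → metrics → web; its vertices are {web, billing, metrics}.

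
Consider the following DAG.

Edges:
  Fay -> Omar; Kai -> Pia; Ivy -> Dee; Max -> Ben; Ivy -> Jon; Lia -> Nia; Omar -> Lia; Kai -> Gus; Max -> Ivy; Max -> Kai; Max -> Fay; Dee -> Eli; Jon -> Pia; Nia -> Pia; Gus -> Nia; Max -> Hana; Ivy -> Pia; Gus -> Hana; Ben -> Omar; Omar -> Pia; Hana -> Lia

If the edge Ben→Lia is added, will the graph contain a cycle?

No

Adding Ben→Lia creates a cycle iff Lia can already reach Ben.
Explore from Lia: no path reaches Ben. The graph stays acyclic.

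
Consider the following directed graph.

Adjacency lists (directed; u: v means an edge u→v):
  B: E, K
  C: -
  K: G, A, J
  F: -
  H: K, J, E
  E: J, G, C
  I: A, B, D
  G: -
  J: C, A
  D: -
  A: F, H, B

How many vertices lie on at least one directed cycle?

6

A vertex is on a directed cycle iff it belongs to a strongly connected component of size ≥ 2 (or has a self-loop).
The vertices on cycles are {A, B, E, H, J, K} — 6 in total.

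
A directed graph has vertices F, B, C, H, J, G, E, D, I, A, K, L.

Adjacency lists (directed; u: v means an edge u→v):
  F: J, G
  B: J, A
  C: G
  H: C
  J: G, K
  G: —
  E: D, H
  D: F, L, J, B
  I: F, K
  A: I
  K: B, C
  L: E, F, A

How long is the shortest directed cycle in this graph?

3

For each vertex v, BFS finds the shortest path from v back to v.
The shortest such closed walk is D → L → E → D, length 3.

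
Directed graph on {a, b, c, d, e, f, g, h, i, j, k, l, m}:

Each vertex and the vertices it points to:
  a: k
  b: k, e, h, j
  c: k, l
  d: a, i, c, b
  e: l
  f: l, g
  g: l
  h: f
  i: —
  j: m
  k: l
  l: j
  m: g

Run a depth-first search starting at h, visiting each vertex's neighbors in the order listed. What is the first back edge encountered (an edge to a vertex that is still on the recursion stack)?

g->l

DFS from h (visiting each vertex's neighbors in the order listed); mark gray on enter, black on exit:
h gray
  f gray
    l gray
      j gray
        m gray
          g gray
            g→l: l is gray → back edge
First back edge: g → l.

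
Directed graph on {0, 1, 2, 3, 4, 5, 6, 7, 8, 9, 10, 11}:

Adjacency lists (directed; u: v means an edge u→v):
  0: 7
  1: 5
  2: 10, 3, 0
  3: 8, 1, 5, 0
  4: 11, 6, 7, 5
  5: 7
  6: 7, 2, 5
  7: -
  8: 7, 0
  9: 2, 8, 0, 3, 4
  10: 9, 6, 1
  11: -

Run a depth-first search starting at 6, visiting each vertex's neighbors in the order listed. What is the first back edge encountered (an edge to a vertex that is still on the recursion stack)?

DFS from 6 (visiting each vertex's neighbors in the order listed); mark gray on enter, black on exit:
6 gray
  7 gray
  7 black
  2 gray
    10 gray
      9 gray
        9→2: 2 is gray → back edge
First back edge: 9 → 2.

9->2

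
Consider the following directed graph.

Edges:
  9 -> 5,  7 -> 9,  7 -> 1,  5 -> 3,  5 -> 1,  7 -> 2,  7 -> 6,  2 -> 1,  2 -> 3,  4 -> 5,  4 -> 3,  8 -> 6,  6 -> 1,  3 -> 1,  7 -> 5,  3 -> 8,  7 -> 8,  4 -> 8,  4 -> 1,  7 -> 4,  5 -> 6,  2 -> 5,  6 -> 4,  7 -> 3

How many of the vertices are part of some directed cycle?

A vertex is on a directed cycle iff it belongs to a strongly connected component of size ≥ 2 (or has a self-loop).
The vertices on cycles are {3, 4, 5, 6, 8} — 5 in total.

5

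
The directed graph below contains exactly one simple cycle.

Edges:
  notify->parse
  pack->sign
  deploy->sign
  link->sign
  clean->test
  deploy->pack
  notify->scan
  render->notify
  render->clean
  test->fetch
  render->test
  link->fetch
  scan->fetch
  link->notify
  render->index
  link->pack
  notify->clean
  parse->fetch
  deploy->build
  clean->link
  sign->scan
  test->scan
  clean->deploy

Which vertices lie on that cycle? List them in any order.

link, clean, notify

DFS with gray/black marking from notify:
notify gray
  parse gray
    fetch gray
    fetch black
  parse black
  clean gray
    test gray
      scan gray
        scan→fetch: fetch black — skip
      scan black
      test→fetch: fetch black — skip
    test black
    deploy gray
      build gray
      build black
      sign gray
        sign→scan: scan black — skip
      sign black
      pack gray
        pack→sign: sign black — skip
      pack black
    deploy black
    link gray
      link→notify: notify is gray → back edge
Back edge closes the cycle notify → clean → link → notify; its vertices are {link, clean, notify}.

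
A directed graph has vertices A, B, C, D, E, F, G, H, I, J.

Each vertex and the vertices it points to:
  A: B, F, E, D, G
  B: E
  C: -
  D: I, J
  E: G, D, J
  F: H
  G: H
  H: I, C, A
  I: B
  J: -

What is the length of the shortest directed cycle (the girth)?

For each vertex v, BFS finds the shortest path from v back to v.
The shortest such closed walk is H → A → G → H, length 3.

3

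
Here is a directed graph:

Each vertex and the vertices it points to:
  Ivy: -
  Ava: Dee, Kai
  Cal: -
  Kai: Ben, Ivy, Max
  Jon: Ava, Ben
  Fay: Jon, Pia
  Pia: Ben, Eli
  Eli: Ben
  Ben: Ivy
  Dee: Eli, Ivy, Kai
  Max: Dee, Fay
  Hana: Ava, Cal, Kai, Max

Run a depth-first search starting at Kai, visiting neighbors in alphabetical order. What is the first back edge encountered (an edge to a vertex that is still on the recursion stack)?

DFS from Kai (visiting neighbors in alphabetical order); mark gray on enter, black on exit:
Kai gray
  Ben gray
    Ivy gray
    Ivy black
  Ben black
  Kai→Ivy: Ivy black — skip
  Max gray
    Dee gray
      Eli gray
        Eli→Ben: Ben black — skip
      Eli black
      Dee→Ivy: Ivy black — skip
      Dee→Kai: Kai is gray → back edge
First back edge: Dee → Kai.

Dee→Kai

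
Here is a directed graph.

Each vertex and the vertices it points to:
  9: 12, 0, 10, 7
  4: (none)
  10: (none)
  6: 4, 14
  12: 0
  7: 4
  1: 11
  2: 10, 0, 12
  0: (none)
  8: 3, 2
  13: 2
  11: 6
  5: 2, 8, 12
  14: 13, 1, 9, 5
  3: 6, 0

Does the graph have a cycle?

Yes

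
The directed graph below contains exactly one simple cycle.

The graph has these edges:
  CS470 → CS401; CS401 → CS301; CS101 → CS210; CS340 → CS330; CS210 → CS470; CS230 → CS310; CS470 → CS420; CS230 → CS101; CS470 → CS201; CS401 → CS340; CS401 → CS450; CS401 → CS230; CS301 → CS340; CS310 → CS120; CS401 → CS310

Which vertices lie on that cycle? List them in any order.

DFS with gray/black marking from CS470:
CS470 gray
  CS420 gray
  CS420 black
  CS201 gray
  CS201 black
  CS401 gray
    CS301 gray
      CS340 gray
        CS330 gray
        CS330 black
      CS340 black
    CS301 black
    CS450 gray
    CS450 black
    CS230 gray
      CS101 gray
        CS210 gray
          CS210→CS470: CS470 is gray → back edge
Back edge closes the cycle CS470 → CS401 → CS230 → CS101 → CS210 → CS470; its vertices are {CS101, CS210, CS230, CS401, CS470}.

CS101, CS210, CS230, CS401, CS470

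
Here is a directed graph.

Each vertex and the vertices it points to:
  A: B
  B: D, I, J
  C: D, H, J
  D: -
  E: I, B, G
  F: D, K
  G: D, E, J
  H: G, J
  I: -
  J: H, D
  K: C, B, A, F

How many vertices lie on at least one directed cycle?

7

A vertex is on a directed cycle iff it belongs to a strongly connected component of size ≥ 2 (or has a self-loop).
The vertices on cycles are {B, E, F, G, H, J, K} — 7 in total.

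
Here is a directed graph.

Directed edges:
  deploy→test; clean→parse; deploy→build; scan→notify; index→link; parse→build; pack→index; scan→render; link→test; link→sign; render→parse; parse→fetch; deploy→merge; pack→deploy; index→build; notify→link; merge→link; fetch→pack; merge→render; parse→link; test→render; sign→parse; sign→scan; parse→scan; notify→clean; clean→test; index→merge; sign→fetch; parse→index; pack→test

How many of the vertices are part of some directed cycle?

13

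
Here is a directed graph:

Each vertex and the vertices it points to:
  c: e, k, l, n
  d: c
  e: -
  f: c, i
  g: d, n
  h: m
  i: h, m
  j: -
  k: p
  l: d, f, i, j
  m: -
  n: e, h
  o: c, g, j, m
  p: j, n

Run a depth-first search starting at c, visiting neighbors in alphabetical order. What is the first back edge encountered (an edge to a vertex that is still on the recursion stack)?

DFS from c (visiting neighbors in alphabetical order); mark gray on enter, black on exit:
c gray
  e gray
  e black
  k gray
    p gray
      j gray
      j black
      n gray
        n→e: e black — skip
        h gray
          m gray
          m black
        h black
      n black
    p black
  k black
  l gray
    d gray
      d→c: c is gray → back edge
First back edge: d → c.

d->c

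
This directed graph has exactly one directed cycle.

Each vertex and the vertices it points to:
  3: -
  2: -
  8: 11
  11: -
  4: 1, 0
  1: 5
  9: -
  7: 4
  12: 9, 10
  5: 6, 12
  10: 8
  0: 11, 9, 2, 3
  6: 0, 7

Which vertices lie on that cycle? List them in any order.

DFS with gray/black marking from 5:
5 gray
  6 gray
    0 gray
      11 gray
      11 black
      9 gray
      9 black
      2 gray
      2 black
      3 gray
      3 black
    0 black
    7 gray
      4 gray
        1 gray
          1→5: 5 is gray → back edge
Back edge closes the cycle 5 → 6 → 7 → 4 → 1 → 5; its vertices are {1, 4, 5, 6, 7}.

1, 4, 5, 6, 7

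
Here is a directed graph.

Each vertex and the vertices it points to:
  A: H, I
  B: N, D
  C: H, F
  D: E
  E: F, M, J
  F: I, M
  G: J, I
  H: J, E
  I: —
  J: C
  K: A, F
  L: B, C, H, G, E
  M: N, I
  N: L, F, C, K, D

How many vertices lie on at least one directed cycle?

A vertex is on a directed cycle iff it belongs to a strongly connected component of size ≥ 2 (or has a self-loop).
The vertices on cycles are {A, B, C, D, E, F, G, H, J, K, L, M, N} — 13 in total.

13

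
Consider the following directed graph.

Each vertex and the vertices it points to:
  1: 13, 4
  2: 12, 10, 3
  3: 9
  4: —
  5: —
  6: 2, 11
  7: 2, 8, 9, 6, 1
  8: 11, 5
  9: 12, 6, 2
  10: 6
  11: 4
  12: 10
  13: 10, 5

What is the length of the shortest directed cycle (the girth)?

3

For each vertex v, BFS finds the shortest path from v back to v.
The shortest such closed walk is 2 → 10 → 6 → 2, length 3.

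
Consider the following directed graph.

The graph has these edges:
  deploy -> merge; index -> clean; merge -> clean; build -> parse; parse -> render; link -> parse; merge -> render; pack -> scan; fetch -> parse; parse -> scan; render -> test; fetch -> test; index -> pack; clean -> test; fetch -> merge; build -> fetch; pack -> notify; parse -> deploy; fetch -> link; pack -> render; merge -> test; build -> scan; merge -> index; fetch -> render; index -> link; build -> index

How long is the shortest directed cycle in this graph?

5

For each vertex v, BFS finds the shortest path from v back to v.
The shortest such closed walk is index → link → parse → deploy → merge → index, length 5.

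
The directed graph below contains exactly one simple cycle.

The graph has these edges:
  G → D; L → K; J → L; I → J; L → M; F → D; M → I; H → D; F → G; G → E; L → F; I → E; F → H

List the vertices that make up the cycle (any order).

I, J, L, M

DFS with gray/black marking from L:
L gray
  K gray
  K black
  F gray
    H gray
      D gray
      D black
    H black
    G gray
      E gray
      E black
      G→D: D black — skip
    G black
    F→D: D black — skip
  F black
  M gray
    I gray
      J gray
        J→L: L is gray → back edge
Back edge closes the cycle L → M → I → J → L; its vertices are {I, J, L, M}.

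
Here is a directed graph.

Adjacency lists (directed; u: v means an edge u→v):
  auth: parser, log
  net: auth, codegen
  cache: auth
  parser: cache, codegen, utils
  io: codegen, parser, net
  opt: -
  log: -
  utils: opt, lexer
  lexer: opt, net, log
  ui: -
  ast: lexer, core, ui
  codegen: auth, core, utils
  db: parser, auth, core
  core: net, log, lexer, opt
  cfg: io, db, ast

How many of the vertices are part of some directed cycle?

8

A vertex is on a directed cycle iff it belongs to a strongly connected component of size ≥ 2 (or has a self-loop).
The vertices on cycles are {net, auth, core, cache, lexer, utils, parser, codegen} — 8 in total.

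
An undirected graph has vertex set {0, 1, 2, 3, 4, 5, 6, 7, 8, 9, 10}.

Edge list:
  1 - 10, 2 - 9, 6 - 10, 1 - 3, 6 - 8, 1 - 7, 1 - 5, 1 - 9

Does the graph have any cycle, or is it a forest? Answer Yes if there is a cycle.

DFS, tracking each vertex's parent; an edge to a visited non-parent vertex closes a cycle.
Start from 7:
visit 7 (parent –)
  visit 1 (parent 7)
    visit 9 (parent 1)
      9–1: parent, skip
      visit 2 (parent 9)
        2–9: parent, skip
    visit 3 (parent 1)
      3–1: parent, skip
    1–7: parent, skip
    visit 5 (parent 1)
      5–1: parent, skip
    visit 10 (parent 1)
      10–1: parent, skip
      visit 6 (parent 10)
        visit 8 (parent 6)
          8–6: parent, skip
        6–10: parent, skip
visit 0 (parent –)
visit 4 (parent –)
No non-parent visited neighbor found — the graph is a forest.

No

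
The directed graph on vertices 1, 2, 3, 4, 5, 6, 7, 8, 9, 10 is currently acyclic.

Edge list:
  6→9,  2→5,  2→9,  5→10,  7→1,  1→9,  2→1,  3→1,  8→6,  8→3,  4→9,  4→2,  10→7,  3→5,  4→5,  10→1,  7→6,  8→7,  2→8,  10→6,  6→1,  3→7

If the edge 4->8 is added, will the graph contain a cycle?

No

Adding 4→8 creates a cycle iff 8 can already reach 4.
Explore from 8: no path reaches 4. The graph stays acyclic.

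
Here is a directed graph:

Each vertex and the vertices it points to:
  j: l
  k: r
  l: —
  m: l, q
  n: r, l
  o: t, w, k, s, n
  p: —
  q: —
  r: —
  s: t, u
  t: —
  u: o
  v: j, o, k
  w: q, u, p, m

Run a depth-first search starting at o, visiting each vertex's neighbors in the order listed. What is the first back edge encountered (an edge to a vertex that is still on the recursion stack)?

u→o

DFS from o (visiting each vertex's neighbors in the order listed); mark gray on enter, black on exit:
o gray
  t gray
  t black
  w gray
    q gray
    q black
    u gray
      u→o: o is gray → back edge
First back edge: u → o.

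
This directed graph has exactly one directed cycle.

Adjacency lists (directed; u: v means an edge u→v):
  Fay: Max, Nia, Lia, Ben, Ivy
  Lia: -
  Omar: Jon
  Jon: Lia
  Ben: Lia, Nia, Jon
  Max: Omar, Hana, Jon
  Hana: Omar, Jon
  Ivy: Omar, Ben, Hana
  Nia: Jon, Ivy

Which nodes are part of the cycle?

DFS with gray/black marking from Nia:
Nia gray
  Jon gray
    Lia gray
    Lia black
  Jon black
  Ivy gray
    Omar gray
      Omar→Jon: Jon black — skip
    Omar black
    Ben gray
      Ben→Lia: Lia black — skip
      Ben→Nia: Nia is gray → back edge
Back edge closes the cycle Nia → Ivy → Ben → Nia; its vertices are {Ben, Ivy, Nia}.

Ben, Ivy, Nia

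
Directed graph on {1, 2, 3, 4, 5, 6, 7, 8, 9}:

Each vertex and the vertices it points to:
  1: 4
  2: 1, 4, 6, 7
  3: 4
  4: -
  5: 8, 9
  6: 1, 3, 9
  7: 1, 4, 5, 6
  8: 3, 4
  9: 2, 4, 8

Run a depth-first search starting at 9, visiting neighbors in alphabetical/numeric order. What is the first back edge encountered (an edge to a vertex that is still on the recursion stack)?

DFS from 9 (visiting neighbors in alphabetical/numeric order); mark gray on enter, black on exit:
9 gray
  2 gray
    1 gray
      4 gray
      4 black
    1 black
    2→4: 4 black — skip
    6 gray
      6→1: 1 black — skip
      3 gray
        3→4: 4 black — skip
      3 black
      6→9: 9 is gray → back edge
First back edge: 6 → 9.

6->9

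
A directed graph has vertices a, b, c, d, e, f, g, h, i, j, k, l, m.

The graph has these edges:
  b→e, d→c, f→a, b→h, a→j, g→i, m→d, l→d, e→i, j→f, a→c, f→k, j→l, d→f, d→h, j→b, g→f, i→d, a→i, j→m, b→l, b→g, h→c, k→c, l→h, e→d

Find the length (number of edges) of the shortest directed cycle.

3

For each vertex v, BFS finds the shortest path from v back to v.
The shortest such closed walk is j → f → a → j, length 3.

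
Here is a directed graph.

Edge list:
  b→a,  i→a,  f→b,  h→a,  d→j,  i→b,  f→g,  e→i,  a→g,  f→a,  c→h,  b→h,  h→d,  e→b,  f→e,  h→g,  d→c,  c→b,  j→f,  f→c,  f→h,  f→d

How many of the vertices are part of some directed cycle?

8

A vertex is on a directed cycle iff it belongs to a strongly connected component of size ≥ 2 (or has a self-loop).
The vertices on cycles are {b, c, d, e, f, h, i, j} — 8 in total.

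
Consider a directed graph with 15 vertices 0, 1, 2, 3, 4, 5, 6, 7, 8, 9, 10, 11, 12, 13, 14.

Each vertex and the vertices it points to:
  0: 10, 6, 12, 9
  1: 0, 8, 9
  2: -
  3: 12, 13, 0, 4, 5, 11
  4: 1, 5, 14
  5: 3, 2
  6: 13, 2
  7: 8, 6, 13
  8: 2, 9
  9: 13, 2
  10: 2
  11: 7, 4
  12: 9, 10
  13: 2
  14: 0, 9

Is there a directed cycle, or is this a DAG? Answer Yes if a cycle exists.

DFS with white/gray/black marking, starting from 12:
12 gray
  9 gray
    13 gray
      2 gray
      2 black
    13 black
    9→2: 2 black — skip
  9 black
  10 gray
    10→2: 2 black — skip
  10 black
12 black
0 gray
  0→10: 10 black — skip
  6 gray
    6→13: 13 black — skip
    6→2: 2 black — skip
  6 black
  0→12: 12 black — skip
  0→9: 9 black — skip
0 black
1 gray
  1→0: 0 black — skip
  8 gray
    8→2: 2 black — skip
    8→9: 9 black — skip
  8 black
  1→9: 9 black — skip
1 black
3 gray
  3→12: 12 black — skip
  3→13: 13 black — skip
  3→0: 0 black — skip
  4 gray
    4→1: 1 black — skip
    5 gray
      5→3: 3 is gray → back edge
Back edge found, so a cycle exists: 3 → 4 → 5 → 3.

Yes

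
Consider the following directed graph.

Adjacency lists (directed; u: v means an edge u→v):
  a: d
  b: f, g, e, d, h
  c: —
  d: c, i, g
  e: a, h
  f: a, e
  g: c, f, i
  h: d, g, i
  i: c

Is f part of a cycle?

f is on a cycle iff f can reach itself via ≥1 edge.
f → a → d → g → f — yes.

Yes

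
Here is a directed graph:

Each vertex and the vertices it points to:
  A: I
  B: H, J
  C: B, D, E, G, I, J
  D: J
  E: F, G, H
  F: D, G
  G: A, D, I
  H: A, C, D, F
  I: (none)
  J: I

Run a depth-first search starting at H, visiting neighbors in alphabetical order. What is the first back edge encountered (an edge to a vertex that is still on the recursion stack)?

DFS from H (visiting neighbors in alphabetical order); mark gray on enter, black on exit:
H gray
  A gray
    I gray
    I black
  A black
  C gray
    B gray
      B→H: H is gray → back edge
First back edge: B → H.

B->H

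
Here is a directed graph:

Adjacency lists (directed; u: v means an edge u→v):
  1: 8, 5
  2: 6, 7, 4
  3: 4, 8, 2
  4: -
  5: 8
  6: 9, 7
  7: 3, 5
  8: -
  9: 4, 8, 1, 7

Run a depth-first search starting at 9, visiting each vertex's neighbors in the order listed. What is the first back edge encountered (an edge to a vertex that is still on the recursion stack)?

6→9

DFS from 9 (visiting each vertex's neighbors in the order listed); mark gray on enter, black on exit:
9 gray
  4 gray
  4 black
  8 gray
  8 black
  1 gray
    1→8: 8 black — skip
    5 gray
      5→8: 8 black — skip
    5 black
  1 black
  7 gray
    3 gray
      3→4: 4 black — skip
      3→8: 8 black — skip
      2 gray
        6 gray
          6→9: 9 is gray → back edge
First back edge: 6 → 9.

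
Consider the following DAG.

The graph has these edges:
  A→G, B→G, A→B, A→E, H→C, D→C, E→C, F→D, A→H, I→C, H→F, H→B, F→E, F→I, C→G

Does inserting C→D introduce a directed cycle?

Adding C→D creates a cycle iff D can already reach C.
Path from D: D → C.
So D → … → C → D is a cycle.

Yes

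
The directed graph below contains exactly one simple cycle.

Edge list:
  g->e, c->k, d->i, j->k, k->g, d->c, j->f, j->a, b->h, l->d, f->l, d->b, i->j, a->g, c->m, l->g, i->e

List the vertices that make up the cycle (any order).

d, f, i, j, l

DFS with gray/black marking from d:
d gray
  i gray
    e gray
    e black
    j gray
      f gray
        l gray
          g gray
            g→e: e black — skip
          g black
          l→d: d is gray → back edge
Back edge closes the cycle d → i → j → f → l → d; its vertices are {d, f, i, j, l}.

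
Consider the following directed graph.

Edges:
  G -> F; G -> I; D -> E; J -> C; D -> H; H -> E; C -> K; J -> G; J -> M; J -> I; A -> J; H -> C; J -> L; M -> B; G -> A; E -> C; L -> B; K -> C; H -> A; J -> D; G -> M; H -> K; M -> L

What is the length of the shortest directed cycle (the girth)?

For each vertex v, BFS finds the shortest path from v back to v.
The shortest such closed walk is C → K → C, length 2.

2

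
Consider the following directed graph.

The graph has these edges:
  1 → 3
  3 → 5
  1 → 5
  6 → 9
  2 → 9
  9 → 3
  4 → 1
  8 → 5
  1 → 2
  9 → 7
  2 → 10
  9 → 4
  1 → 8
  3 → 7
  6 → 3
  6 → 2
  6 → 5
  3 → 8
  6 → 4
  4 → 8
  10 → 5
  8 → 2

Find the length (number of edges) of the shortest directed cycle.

4

For each vertex v, BFS finds the shortest path from v back to v.
The shortest such closed walk is 2 → 9 → 4 → 8 → 2, length 4.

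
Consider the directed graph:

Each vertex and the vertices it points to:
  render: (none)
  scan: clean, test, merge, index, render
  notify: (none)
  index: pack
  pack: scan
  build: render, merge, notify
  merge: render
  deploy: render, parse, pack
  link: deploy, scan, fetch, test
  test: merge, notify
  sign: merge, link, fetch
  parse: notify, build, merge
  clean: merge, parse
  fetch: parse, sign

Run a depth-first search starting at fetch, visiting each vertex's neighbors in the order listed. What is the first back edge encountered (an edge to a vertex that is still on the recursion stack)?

DFS from fetch (visiting each vertex's neighbors in the order listed); mark gray on enter, black on exit:
fetch gray
  parse gray
    notify gray
    notify black
    build gray
      render gray
      render black
      merge gray
        merge→render: render black — skip
      merge black
      build→notify: notify black — skip
    build black
    parse→merge: merge black — skip
  parse black
  sign gray
    sign→merge: merge black — skip
    link gray
      deploy gray
        deploy→render: render black — skip
        deploy→parse: parse black — skip
        pack gray
          scan gray
            clean gray
              clean→merge: merge black — skip
              clean→parse: parse black — skip
            clean black
            test gray
              test→merge: merge black — skip
              test→notify: notify black — skip
            test black
            scan→merge: merge black — skip
            index gray
              index→pack: pack is gray → back edge
First back edge: index → pack.

index->pack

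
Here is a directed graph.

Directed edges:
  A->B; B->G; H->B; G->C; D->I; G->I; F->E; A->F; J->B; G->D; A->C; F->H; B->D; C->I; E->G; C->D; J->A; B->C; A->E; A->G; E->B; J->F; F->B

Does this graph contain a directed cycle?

DFS with white/gray/black marking, starting from J:
J gray
  B gray
    C gray
      D gray
        I gray
        I black
      D black
      C→I: I black — skip
    C black
    G gray
      G→C: C black — skip
      G→I: I black — skip
      G→D: D black — skip
    G black
    B→D: D black — skip
  B black
  A gray
    F gray
      H gray
        H→B: B black — skip
      H black
      F→B: B black — skip
      E gray
        E→G: G black — skip
        E→B: B black — skip
      E black
    F black
    A→B: B black — skip
    A→E: E black — skip
    A→C: C black — skip
    A→G: G black — skip
  A black
  J→F: F black — skip
J black
Every edge goes to a white or black vertex — no back edge, so the graph is acyclic.

No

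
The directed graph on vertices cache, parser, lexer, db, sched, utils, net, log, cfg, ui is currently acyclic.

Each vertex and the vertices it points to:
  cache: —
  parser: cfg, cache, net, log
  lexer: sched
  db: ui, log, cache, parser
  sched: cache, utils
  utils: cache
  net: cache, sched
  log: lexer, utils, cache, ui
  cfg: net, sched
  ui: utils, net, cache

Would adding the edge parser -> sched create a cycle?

Adding parser→sched creates a cycle iff sched can already reach parser.
Explore from sched: no path reaches parser. The graph stays acyclic.

No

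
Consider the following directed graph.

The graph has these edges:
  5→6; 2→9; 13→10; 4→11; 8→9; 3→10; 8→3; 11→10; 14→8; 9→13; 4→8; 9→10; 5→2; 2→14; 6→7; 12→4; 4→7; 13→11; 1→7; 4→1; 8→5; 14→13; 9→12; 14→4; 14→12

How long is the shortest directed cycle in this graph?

For each vertex v, BFS finds the shortest path from v back to v.
The shortest such closed walk is 2 → 14 → 8 → 5 → 2, length 4.

4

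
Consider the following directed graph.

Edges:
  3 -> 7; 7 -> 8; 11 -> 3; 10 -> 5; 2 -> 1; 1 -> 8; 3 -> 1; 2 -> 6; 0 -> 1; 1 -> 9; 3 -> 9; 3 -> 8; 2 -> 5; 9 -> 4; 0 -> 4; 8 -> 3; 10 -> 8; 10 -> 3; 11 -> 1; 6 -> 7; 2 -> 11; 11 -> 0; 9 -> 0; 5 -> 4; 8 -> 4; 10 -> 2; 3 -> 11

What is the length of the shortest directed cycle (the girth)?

For each vertex v, BFS finds the shortest path from v back to v.
The shortest such closed walk is 3 → 8 → 3, length 2.

2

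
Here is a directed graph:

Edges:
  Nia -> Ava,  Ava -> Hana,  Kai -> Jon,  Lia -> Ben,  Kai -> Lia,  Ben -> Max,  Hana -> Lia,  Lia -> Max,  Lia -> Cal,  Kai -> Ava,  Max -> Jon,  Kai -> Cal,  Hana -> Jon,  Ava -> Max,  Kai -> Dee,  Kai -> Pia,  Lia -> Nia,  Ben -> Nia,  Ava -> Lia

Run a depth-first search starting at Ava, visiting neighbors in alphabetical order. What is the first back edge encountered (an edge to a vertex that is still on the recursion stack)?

Nia->Ava

DFS from Ava (visiting neighbors in alphabetical order); mark gray on enter, black on exit:
Ava gray
  Hana gray
    Jon gray
    Jon black
    Lia gray
      Ben gray
        Max gray
          Max→Jon: Jon black — skip
        Max black
        Nia gray
          Nia→Ava: Ava is gray → back edge
First back edge: Nia → Ava.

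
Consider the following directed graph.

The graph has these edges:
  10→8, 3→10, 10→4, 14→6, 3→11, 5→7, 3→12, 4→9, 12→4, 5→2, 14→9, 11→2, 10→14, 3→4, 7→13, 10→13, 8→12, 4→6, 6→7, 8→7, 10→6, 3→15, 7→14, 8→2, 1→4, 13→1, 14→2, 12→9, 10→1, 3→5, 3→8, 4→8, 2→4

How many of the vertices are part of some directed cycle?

A vertex is on a directed cycle iff it belongs to a strongly connected component of size ≥ 2 (or has a self-loop).
The vertices on cycles are {1, 2, 4, 6, 7, 8, 12, 13, 14} — 9 in total.

9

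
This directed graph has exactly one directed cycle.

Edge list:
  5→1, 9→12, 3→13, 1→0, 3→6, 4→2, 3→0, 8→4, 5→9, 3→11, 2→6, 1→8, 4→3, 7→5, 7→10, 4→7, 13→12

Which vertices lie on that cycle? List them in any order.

1, 4, 5, 7, 8

DFS with gray/black marking from 4:
4 gray
  2 gray
    6 gray
    6 black
  2 black
  3 gray
    11 gray
    11 black
    3→6: 6 black — skip
    13 gray
      12 gray
      12 black
    13 black
    0 gray
    0 black
  3 black
  7 gray
    5 gray
      9 gray
        9→12: 12 black — skip
      9 black
      1 gray
        8 gray
          8→4: 4 is gray → back edge
Back edge closes the cycle 4 → 7 → 5 → 1 → 8 → 4; its vertices are {1, 4, 5, 7, 8}.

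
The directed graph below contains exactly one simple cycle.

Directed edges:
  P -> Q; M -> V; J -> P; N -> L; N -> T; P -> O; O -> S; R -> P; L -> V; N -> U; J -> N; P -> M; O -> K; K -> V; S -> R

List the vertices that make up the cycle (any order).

O, P, R, S

DFS with gray/black marking from P:
P gray
  M gray
    V gray
    V black
  M black
  Q gray
  Q black
  O gray
    K gray
      K→V: V black — skip
    K black
    S gray
      R gray
        R→P: P is gray → back edge
Back edge closes the cycle P → O → S → R → P; its vertices are {O, P, R, S}.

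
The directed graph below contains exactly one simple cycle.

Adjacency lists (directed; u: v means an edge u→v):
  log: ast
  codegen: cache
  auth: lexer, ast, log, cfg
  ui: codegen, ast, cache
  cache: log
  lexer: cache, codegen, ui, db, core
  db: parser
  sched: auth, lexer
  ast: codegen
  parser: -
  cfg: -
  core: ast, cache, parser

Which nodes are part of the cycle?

DFS with gray/black marking from cache:
cache gray
  log gray
    ast gray
      codegen gray
        codegen→cache: cache is gray → back edge
Back edge closes the cycle cache → log → ast → codegen → cache; its vertices are {ast, log, cache, codegen}.

ast, log, cache, codegen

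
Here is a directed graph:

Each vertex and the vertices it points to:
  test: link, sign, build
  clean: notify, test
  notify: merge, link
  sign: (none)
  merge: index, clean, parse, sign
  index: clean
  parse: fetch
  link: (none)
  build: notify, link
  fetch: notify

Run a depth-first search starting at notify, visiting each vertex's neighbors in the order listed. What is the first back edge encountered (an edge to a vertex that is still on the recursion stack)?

DFS from notify (visiting each vertex's neighbors in the order listed); mark gray on enter, black on exit:
notify gray
  merge gray
    index gray
      clean gray
        clean→notify: notify is gray → back edge
First back edge: clean → notify.

clean→notify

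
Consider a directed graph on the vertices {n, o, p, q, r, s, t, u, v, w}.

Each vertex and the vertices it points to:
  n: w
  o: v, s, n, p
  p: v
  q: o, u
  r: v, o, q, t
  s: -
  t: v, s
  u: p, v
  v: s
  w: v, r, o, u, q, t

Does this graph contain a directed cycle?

Yes

DFS with white/gray/black marking, starting from v:
v gray
  s gray
  s black
v black
n gray
  w gray
    w→v: v black — skip
    r gray
      r→v: v black — skip
      o gray
        o→v: v black — skip
        o→s: s black — skip
        o→n: n is gray → back edge
Back edge found, so a cycle exists: n → w → r → o → n.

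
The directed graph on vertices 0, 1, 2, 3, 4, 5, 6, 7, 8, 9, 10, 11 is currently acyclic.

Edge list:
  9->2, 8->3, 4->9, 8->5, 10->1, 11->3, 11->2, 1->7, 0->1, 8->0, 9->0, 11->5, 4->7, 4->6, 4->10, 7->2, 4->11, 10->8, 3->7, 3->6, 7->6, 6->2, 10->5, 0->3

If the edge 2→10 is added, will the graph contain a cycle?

Adding 2→10 creates a cycle iff 10 can already reach 2.
Path from 10: 10 → 1 → 7 → 2.
So 10 → … → 2 → 10 is a cycle.

Yes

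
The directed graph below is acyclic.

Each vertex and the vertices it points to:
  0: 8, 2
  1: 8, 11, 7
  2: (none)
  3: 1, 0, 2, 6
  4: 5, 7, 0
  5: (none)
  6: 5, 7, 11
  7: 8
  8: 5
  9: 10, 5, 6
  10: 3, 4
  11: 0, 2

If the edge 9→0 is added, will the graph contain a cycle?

No

Adding 9→0 creates a cycle iff 0 can already reach 9.
Explore from 0: no path reaches 9. The graph stays acyclic.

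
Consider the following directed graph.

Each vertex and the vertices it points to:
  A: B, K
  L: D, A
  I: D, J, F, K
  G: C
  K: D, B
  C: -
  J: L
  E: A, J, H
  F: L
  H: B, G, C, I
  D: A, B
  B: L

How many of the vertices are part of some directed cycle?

5

A vertex is on a directed cycle iff it belongs to a strongly connected component of size ≥ 2 (or has a self-loop).
The vertices on cycles are {A, B, D, K, L} — 5 in total.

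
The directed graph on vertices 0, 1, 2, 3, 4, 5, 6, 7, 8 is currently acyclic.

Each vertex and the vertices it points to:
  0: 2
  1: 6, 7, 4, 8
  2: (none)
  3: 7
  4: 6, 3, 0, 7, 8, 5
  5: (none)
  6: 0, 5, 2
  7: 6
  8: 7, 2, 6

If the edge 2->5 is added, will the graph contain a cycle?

No

Adding 2→5 creates a cycle iff 5 can already reach 2.
Explore from 5: no path reaches 2. The graph stays acyclic.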